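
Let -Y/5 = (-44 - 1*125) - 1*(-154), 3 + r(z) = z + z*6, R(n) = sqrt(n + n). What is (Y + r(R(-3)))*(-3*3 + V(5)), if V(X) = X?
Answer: -288 - 28*I*sqrt(6) ≈ -288.0 - 68.586*I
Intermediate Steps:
R(n) = sqrt(2)*sqrt(n) (R(n) = sqrt(2*n) = sqrt(2)*sqrt(n))
r(z) = -3 + 7*z (r(z) = -3 + (z + z*6) = -3 + (z + 6*z) = -3 + 7*z)
Y = 75 (Y = -5*((-44 - 1*125) - 1*(-154)) = -5*((-44 - 125) + 154) = -5*(-169 + 154) = -5*(-15) = 75)
(Y + r(R(-3)))*(-3*3 + V(5)) = (75 + (-3 + 7*(sqrt(2)*sqrt(-3))))*(-3*3 + 5) = (75 + (-3 + 7*(sqrt(2)*(I*sqrt(3)))))*(-9 + 5) = (75 + (-3 + 7*(I*sqrt(6))))*(-4) = (75 + (-3 + 7*I*sqrt(6)))*(-4) = (72 + 7*I*sqrt(6))*(-4) = -288 - 28*I*sqrt(6)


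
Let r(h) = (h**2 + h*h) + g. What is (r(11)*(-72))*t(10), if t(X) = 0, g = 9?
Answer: 0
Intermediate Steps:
r(h) = 9 + 2*h**2 (r(h) = (h**2 + h*h) + 9 = (h**2 + h**2) + 9 = 2*h**2 + 9 = 9 + 2*h**2)
(r(11)*(-72))*t(10) = ((9 + 2*11**2)*(-72))*0 = ((9 + 2*121)*(-72))*0 = ((9 + 242)*(-72))*0 = (251*(-72))*0 = -18072*0 = 0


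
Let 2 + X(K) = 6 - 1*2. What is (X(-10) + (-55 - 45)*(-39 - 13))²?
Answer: 27060804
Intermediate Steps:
X(K) = 2 (X(K) = -2 + (6 - 1*2) = -2 + (6 - 2) = -2 + 4 = 2)
(X(-10) + (-55 - 45)*(-39 - 13))² = (2 + (-55 - 45)*(-39 - 13))² = (2 - 100*(-52))² = (2 + 5200)² = 5202² = 27060804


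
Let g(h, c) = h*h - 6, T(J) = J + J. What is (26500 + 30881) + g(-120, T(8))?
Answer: 71775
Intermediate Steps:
T(J) = 2*J
g(h, c) = -6 + h² (g(h, c) = h² - 6 = -6 + h²)
(26500 + 30881) + g(-120, T(8)) = (26500 + 30881) + (-6 + (-120)²) = 57381 + (-6 + 14400) = 57381 + 14394 = 71775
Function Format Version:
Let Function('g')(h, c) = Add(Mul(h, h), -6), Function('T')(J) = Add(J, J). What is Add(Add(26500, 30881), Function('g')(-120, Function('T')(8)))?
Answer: 71775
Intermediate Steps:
Function('T')(J) = Mul(2, J)
Function('g')(h, c) = Add(-6, Pow(h, 2)) (Function('g')(h, c) = Add(Pow(h, 2), -6) = Add(-6, Pow(h, 2)))
Add(Add(26500, 30881), Function('g')(-120, Function('T')(8))) = Add(Add(26500, 30881), Add(-6, Pow(-120, 2))) = Add(57381, Add(-6, 14400)) = Add(57381, 14394) = 71775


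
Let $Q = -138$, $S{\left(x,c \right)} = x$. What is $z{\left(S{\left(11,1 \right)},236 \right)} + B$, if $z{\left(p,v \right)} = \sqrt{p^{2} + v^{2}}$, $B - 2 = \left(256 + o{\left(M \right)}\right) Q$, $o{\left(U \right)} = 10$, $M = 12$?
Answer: $-36706 + \sqrt{55817} \approx -36470.0$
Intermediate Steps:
$B = -36706$ ($B = 2 + \left(256 + 10\right) \left(-138\right) = 2 + 266 \left(-138\right) = 2 - 36708 = -36706$)
$z{\left(S{\left(11,1 \right)},236 \right)} + B = \sqrt{11^{2} + 236^{2}} - 36706 = \sqrt{121 + 55696} - 36706 = \sqrt{55817} - 36706 = -36706 + \sqrt{55817}$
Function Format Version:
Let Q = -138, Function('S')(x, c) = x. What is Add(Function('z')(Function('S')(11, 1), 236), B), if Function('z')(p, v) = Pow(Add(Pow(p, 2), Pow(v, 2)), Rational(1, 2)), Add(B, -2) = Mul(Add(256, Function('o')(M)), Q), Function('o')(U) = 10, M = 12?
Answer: Add(-36706, Pow(55817, Rational(1, 2))) ≈ -36470.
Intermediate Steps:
B = -36706 (B = Add(2, Mul(Add(256, 10), -138)) = Add(2, Mul(266, -138)) = Add(2, -36708) = -36706)
Add(Function('z')(Function('S')(11, 1), 236), B) = Add(Pow(Add(Pow(11, 2), Pow(236, 2)), Rational(1, 2)), -36706) = Add(Pow(Add(121, 55696), Rational(1, 2)), -36706) = Add(Pow(55817, Rational(1, 2)), -36706) = Add(-36706, Pow(55817, Rational(1, 2)))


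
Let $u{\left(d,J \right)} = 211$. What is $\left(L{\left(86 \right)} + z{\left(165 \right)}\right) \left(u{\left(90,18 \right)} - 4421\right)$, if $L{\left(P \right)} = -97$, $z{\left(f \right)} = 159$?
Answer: $-261020$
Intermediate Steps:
$\left(L{\left(86 \right)} + z{\left(165 \right)}\right) \left(u{\left(90,18 \right)} - 4421\right) = \left(-97 + 159\right) \left(211 - 4421\right) = 62 \left(-4210\right) = -261020$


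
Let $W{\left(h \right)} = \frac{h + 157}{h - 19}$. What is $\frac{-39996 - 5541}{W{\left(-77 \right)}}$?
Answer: $\frac{273222}{5} \approx 54644.0$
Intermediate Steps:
$W{\left(h \right)} = \frac{157 + h}{-19 + h}$
$\frac{-39996 - 5541}{W{\left(-77 \right)}} = \frac{-39996 - 5541}{\frac{1}{-19 - 77} \left(157 - 77\right)} = - \frac{45537}{\frac{1}{-96} \cdot 80} = - \frac{45537}{\left(- \frac{1}{96}\right) 80} = - \frac{45537}{- \frac{5}{6}} = \left(-45537\right) \left(- \frac{6}{5}\right) = \frac{273222}{5}$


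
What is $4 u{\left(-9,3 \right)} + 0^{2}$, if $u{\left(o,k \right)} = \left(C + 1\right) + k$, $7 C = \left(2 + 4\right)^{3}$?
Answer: $\frac{976}{7} \approx 139.43$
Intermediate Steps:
$C = \frac{216}{7}$ ($C = \frac{\left(2 + 4\right)^{3}}{7} = \frac{6^{3}}{7} = \frac{1}{7} \cdot 216 = \frac{216}{7} \approx 30.857$)
$u{\left(o,k \right)} = \frac{223}{7} + k$ ($u{\left(o,k \right)} = \left(\frac{216}{7} + 1\right) + k = \frac{223}{7} + k$)
$4 u{\left(-9,3 \right)} + 0^{2} = 4 \left(\frac{223}{7} + 3\right) + 0^{2} = 4 \cdot \frac{244}{7} + 0 = \frac{976}{7} + 0 = \frac{976}{7}$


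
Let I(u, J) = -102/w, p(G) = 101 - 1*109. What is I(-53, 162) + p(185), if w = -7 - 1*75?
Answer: -277/41 ≈ -6.7561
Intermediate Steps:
p(G) = -8 (p(G) = 101 - 109 = -8)
w = -82 (w = -7 - 75 = -82)
I(u, J) = 51/41 (I(u, J) = -102/(-82) = -102*(-1/82) = 51/41)
I(-53, 162) + p(185) = 51/41 - 8 = -277/41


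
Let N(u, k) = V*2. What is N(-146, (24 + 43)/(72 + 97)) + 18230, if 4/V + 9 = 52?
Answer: 783898/43 ≈ 18230.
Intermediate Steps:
V = 4/43 (V = 4/(-9 + 52) = 4/43 ≈ 0.093023)
N(u, k) = 8/43 (N(u, k) = (4/43)*2 = 8/43)
N(-146, (24 + 43)/(72 + 97)) + 18230 = 8/43 + 18230 = 783898/43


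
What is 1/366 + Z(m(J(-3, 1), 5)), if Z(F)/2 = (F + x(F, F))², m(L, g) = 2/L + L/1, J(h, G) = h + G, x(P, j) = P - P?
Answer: 6589/366 ≈ 18.003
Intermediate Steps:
x(P, j) = 0
J(h, G) = G + h
m(L, g) = L + 2/L (m(L, g) = 2/L + L*1 = 2/L + L = L + 2/L)
Z(F) = 2*F² (Z(F) = 2*(F + 0)² = 2*F²)
1/366 + Z(m(J(-3, 1), 5)) = 1/366 + 2*((1 - 3) + 2/(1 - 3))² = 1/366 + 2*(-2 + 2/(-2))² = 1/366 + 2*(-2 + 2*(-½))² = 1/366 + 2*(-2 - 1)² = 1/366 + 2*(-3)² = 1/366 + 2*9 = 1/366 + 18 = 6589/366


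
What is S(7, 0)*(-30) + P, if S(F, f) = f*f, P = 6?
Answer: 6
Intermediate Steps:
S(F, f) = f²
S(7, 0)*(-30) + P = 0²*(-30) + 6 = 0*(-30) + 6 = 0 + 6 = 6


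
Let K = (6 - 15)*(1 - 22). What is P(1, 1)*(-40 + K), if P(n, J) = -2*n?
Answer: -298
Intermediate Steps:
K = 189 (K = -9*(-21) = 189)
P(1, 1)*(-40 + K) = (-2*1)*(-40 + 189) = -2*149 = -298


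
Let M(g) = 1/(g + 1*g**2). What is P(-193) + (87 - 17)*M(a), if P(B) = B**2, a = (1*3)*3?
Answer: 335248/9 ≈ 37250.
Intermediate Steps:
a = 9 (a = 3*3 = 9)
M(g) = 1/(g + g**2)
P(-193) + (87 - 17)*M(a) = (-193)**2 + (87 - 17)*(1/(9*(1 + 9))) = 37249 + 70*((1/9)/10) = 37249 + 70*((1/9)*(1/10)) = 37249 + 70*(1/90) = 37249 + 7/9 = 335248/9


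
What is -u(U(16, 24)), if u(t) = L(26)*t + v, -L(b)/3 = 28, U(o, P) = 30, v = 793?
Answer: 1727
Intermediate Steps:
L(b) = -84 (L(b) = -3*28 = -84)
u(t) = 793 - 84*t (u(t) = -84*t + 793 = 793 - 84*t)
-u(U(16, 24)) = -(793 - 84*30) = -(793 - 2520) = -1*(-1727) = 1727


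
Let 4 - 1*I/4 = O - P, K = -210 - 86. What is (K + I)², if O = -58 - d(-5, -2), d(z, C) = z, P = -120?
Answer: 300304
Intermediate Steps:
O = -53 (O = -58 - 1*(-5) = -58 + 5 = -53)
K = -296
I = -252 (I = 16 - 4*(-53 - 1*(-120)) = 16 - 4*(-53 + 120) = 16 - 4*67 = 16 - 268 = -252)
(K + I)² = (-296 - 252)² = (-548)² = 300304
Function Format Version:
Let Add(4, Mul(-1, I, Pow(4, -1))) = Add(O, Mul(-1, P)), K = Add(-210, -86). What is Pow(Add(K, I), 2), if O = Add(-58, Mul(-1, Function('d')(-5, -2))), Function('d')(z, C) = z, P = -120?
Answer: 300304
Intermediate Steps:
O = -53 (O = Add(-58, Mul(-1, -5)) = Add(-58, 5) = -53)
K = -296
I = -252 (I = Add(16, Mul(-4, Add(-53, Mul(-1, -120)))) = Add(16, Mul(-4, Add(-53, 120))) = Add(16, Mul(-4, 67)) = Add(16, -268) = -252)
Pow(Add(K, I), 2) = Pow(Add(-296, -252), 2) = Pow(-548, 2) = 300304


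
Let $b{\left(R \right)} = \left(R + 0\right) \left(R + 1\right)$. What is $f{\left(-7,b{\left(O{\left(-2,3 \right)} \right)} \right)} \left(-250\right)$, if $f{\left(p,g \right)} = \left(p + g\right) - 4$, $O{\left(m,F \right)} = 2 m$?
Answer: $-250$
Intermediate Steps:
$b{\left(R \right)} = R \left(1 + R\right)$
$f{\left(p,g \right)} = -4 + g + p$ ($f{\left(p,g \right)} = \left(g + p\right) - 4 = -4 + g + p$)
$f{\left(-7,b{\left(O{\left(-2,3 \right)} \right)} \right)} \left(-250\right) = \left(-4 + 2 \left(-2\right) \left(1 + 2 \left(-2\right)\right) - 7\right) \left(-250\right) = \left(-4 - 4 \left(1 - 4\right) - 7\right) \left(-250\right) = \left(-4 - -12 - 7\right) \left(-250\right) = \left(-4 + 12 - 7\right) \left(-250\right) = 1 \left(-250\right) = -250$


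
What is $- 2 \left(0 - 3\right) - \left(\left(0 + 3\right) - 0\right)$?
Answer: $3$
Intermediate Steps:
$- 2 \left(0 - 3\right) - \left(\left(0 + 3\right) - 0\right) = \left(-2\right) \left(-3\right) - \left(3 + 0\right) = 6 - 3 = 3$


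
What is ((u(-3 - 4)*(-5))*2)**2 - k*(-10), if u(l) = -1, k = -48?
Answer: -380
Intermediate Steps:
((u(-3 - 4)*(-5))*2)**2 - k*(-10) = (-1*(-5)*2)**2 - (-48)*(-10) = (5*2)**2 - 1*480 = 10**2 - 480 = 100 - 480 = -380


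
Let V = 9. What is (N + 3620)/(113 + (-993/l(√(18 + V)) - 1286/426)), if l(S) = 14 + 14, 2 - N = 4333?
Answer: -4240404/444419 ≈ -9.5415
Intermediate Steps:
N = -4331 (N = 2 - 1*4333 = 2 - 4333 = -4331)
l(S) = 28
(N + 3620)/(113 + (-993/l(√(18 + V)) - 1286/426)) = (-4331 + 3620)/(113 + (-993/28 - 1286/426)) = -711/(113 + (-993*1/28 - 1286*1/426)) = -711/(113 + (-993/28 - 643/213)) = -711/(113 - 229513/5964) = -711/444419/5964 = -711*5964/444419 = -4240404/444419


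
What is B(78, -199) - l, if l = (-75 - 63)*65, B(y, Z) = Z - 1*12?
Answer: 8759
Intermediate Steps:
B(y, Z) = -12 + Z (B(y, Z) = Z - 12 = -12 + Z)
l = -8970 (l = -138*65 = -8970)
B(78, -199) - l = (-12 - 199) - 1*(-8970) = -211 + 8970 = 8759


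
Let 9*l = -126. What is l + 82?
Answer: 68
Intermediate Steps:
l = -14 (l = (1/9)*(-126) = -14)
l + 82 = -14 + 82 = 68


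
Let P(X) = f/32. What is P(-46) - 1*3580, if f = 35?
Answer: -114525/32 ≈ -3578.9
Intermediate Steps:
P(X) = 35/32
P(-46) - 1*3580 = 35/32 - 1*3580 = 35/32 - 3580 = -114525/32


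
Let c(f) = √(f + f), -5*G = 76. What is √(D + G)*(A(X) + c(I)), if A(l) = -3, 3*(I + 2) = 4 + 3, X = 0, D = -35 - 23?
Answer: I*√1830*(-9 + √6)/15 ≈ -18.681*I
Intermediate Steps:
G = -76/5 (G = -⅕*76 = -76/5 ≈ -15.200)
D = -58
I = ⅓ (I = -2 + (4 + 3)/3 = -2 + (⅓)*7 = -2 + 7/3 = ⅓ ≈ 0.33333)
c(f) = √2*√f (c(f) = √(2*f) = √2*√f)
√(D + G)*(A(X) + c(I)) = √(-58 - 76/5)*(-3 + √2*√(⅓)) = √(-366/5)*(-3 + √2*(√3/3)) = (I*√1830/5)*(-3 + √6/3) = I*√1830*(-3 + √6/3)/5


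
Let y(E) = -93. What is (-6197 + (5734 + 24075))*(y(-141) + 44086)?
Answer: 1038762716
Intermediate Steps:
(-6197 + (5734 + 24075))*(y(-141) + 44086) = (-6197 + (5734 + 24075))*(-93 + 44086) = (-6197 + 29809)*43993 = 23612*43993 = 1038762716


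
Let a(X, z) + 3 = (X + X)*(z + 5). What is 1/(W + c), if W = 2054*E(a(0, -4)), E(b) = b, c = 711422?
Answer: 1/705260 ≈ 1.4179e-6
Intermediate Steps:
a(X, z) = -3 + 2*X*(5 + z) (a(X, z) = -3 + (X + X)*(z + 5) = -3 + (2*X)*(5 + z) = -3 + 2*X*(5 + z))
W = -6162 (W = 2054*(-3 + 10*0 + 2*0*(-4)) = 2054*(-3 + 0 + 0) = 2054*(-3) = -6162)
1/(W + c) = 1/(-6162 + 711422) = 1/705260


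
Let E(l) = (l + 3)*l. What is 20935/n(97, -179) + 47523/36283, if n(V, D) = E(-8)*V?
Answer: 188794769/28155608 ≈ 6.7054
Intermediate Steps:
E(l) = l*(3 + l) (E(l) = (3 + l)*l = l*(3 + l))
n(V, D) = 40*V (n(V, D) = (-8*(3 - 8))*V = (-8*(-5))*V = 40*V)
20935/n(97, -179) + 47523/36283 = 20935/((40*97)) + 47523/36283 = 20935/3880 + 47523*(1/36283) = 20935*(1/3880) + 47523/36283 = 4187/776 + 47523/36283 = 188794769/28155608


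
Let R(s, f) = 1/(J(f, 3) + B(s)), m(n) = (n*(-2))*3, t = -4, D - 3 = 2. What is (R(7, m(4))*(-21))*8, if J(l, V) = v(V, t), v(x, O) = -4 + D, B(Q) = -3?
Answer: 84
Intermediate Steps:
D = 5 (D = 3 + 2 = 5)
m(n) = -6*n (m(n) = -2*n*3 = -6*n)
v(x, O) = 1 (v(x, O) = -4 + 5 = 1)
J(l, V) = 1
R(s, f) = -½ (R(s, f) = 1/(1 - 3) = 1/(-2) = -½)
(R(7, m(4))*(-21))*8 = -½*(-21)*8 = (21/2)*8 = 84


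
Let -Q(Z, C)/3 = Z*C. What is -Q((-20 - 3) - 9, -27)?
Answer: 2592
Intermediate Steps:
Q(Z, C) = -3*C*Z (Q(Z, C) = -3*Z*C = -3*C*Z)
-Q((-20 - 3) - 9, -27) = -(-3)*(-27)*((-20 - 3) - 9) = -(-3)*(-27)*(-23 - 9) = -(-3)*(-27)*(-32) = -1*(-2592) = 2592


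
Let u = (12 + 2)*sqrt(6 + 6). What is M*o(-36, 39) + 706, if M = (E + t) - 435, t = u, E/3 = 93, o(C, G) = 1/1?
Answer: 550 + 28*sqrt(3) ≈ 598.50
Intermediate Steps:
o(C, G) = 1
E = 279 (E = 3*93 = 279)
u = 28*sqrt(3) (u = 14*sqrt(12) = 14*(2*sqrt(3)) = 28*sqrt(3) ≈ 48.497)
t = 28*sqrt(3) ≈ 48.497
M = -156 + 28*sqrt(3) (M = (279 + 28*sqrt(3)) - 435 = -156 + 28*sqrt(3) ≈ -107.50)
M*o(-36, 39) + 706 = (-156 + 28*sqrt(3))*1 + 706 = (-156 + 28*sqrt(3)) + 706 = 550 + 28*sqrt(3)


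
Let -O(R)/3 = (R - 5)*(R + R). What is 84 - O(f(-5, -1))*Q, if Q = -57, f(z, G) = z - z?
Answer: 84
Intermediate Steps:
f(z, G) = 0
O(R) = -6*R*(-5 + R) (O(R) = -3*(R - 5)*(R + R) = -3*(-5 + R)*2*R = -6*R*(-5 + R))
84 - O(f(-5, -1))*Q = 84 - 6*0*(5 - 1*0)*(-57) = 84 - 6*0*(5 + 0)*(-57) = 84 - 6*0*5*(-57) = 84 - 0*(-57) = 84 - 1*0 = 84 + 0 = 84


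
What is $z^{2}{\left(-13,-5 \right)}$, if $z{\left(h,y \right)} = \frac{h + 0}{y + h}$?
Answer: $\frac{169}{324} \approx 0.5216$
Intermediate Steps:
$z{\left(h,y \right)} = \frac{h}{h + y}$
$z^{2}{\left(-13,-5 \right)} = \left(- \frac{13}{-13 - 5}\right)^{2} = \left(- \frac{13}{-18}\right)^{2} = \left(\left(-13\right) \left(- \frac{1}{18}\right)\right)^{2} = \left(\frac{13}{18}\right)^{2} = \frac{169}{324}$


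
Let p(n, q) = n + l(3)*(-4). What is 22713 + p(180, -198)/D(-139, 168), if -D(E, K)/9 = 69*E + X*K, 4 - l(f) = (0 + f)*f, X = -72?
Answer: 4433191679/195183 ≈ 22713.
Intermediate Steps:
l(f) = 4 - f² (l(f) = 4 - (0 + f)*f = 4 - f*f = 4 - f²)
D(E, K) = -621*E + 648*K (D(E, K) = -9*(69*E - 72*K) = -9*(-72*K + 69*E) = -621*E + 648*K)
p(n, q) = 20 + n (p(n, q) = n + (4 - 1*3²)*(-4) = n + (4 - 1*9)*(-4) = n + (4 - 9)*(-4) = n - 5*(-4) = n + 20 = 20 + n)
22713 + p(180, -198)/D(-139, 168) = 22713 + (20 + 180)/(-621*(-139) + 648*168) = 22713 + 200/(86319 + 108864) = 22713 + 200/195183 = 4433191679/195183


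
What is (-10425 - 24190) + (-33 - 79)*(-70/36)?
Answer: -309575/9 ≈ -34397.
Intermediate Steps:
(-10425 - 24190) + (-33 - 79)*(-70/36) = -34615 - (-7840)/36 = -34615 - 112*(-35/18) = -34615 + 1960/9 = -309575/9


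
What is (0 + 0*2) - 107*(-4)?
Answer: 428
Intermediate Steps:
(0 + 0*2) - 107*(-4) = (0 + 0) + 428 = 0 + 428 = 428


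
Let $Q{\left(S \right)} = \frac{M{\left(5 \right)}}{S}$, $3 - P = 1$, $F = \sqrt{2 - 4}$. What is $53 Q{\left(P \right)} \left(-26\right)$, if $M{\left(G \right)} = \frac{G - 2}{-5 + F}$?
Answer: $\frac{3445}{9} + \frac{689 i \sqrt{2}}{9} \approx 382.78 + 108.27 i$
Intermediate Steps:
$F = i \sqrt{2}$ ($F = \sqrt{-2} = i \sqrt{2} \approx 1.4142 i$)
$M{\left(G \right)} = \frac{-2 + G}{-5 + i \sqrt{2}}$ ($M{\left(G \right)} = \frac{G - 2}{-5 + i \sqrt{2}} = \frac{-2 + G}{-5 + i \sqrt{2}}$)
$P = 2$ ($P = 3 - 1 = 2$)
$Q{\left(S \right)} = - \frac{3}{S \left(5 - i \sqrt{2}\right)}$ ($Q{\left(S \right)} = \frac{\left(-1\right) \frac{1}{5 - i \sqrt{2}} \left(-2 + 5\right)}{S} = \frac{\left(-1\right) \frac{1}{5 - i \sqrt{2}} \cdot 3}{S} = \frac{\left(-3\right) \frac{1}{5 - i \sqrt{2}}}{S} = - \frac{3}{S \left(5 - i \sqrt{2}\right)}$)
$53 Q{\left(P \right)} \left(-26\right) = 53 \left(- \frac{3}{2 \left(5 - i \sqrt{2}\right)}\right) \left(-26\right) = - \frac{159}{2 \left(5 - i \sqrt{2}\right)} \left(-26\right) = \frac{2067}{5 - i \sqrt{2}}$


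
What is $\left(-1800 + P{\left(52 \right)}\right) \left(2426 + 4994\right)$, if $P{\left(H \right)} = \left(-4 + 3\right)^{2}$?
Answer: $-13348580$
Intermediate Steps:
$P{\left(H \right)} = 1$ ($P{\left(H \right)} = \left(-1\right)^{2} = 1$)
$\left(-1800 + P{\left(52 \right)}\right) \left(2426 + 4994\right) = \left(-1800 + 1\right) \left(2426 + 4994\right) = \left(-1799\right) 7420 = -13348580$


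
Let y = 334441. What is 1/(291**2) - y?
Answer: -28320798320/84681 ≈ -3.3444e+5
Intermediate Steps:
1/(291**2) - y = 1/(291**2) - 1*334441 = 1/84681 - 334441 = -28320798320/84681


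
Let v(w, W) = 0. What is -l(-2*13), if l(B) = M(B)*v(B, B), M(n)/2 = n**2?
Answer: 0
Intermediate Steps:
M(n) = 2*n**2
l(B) = 0 (l(B) = (2*B**2)*0 = 0)
-l(-2*13) = -1*0 = 0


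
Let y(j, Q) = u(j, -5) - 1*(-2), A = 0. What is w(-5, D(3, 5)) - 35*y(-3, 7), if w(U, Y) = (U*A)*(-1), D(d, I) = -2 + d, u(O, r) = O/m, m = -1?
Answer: -175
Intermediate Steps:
u(O, r) = -O (u(O, r) = O/(-1) = O*(-1) = -O)
y(j, Q) = 2 - j (y(j, Q) = -j - 1*(-2) = -j + 2 = 2 - j)
w(U, Y) = 0 (w(U, Y) = (U*0)*(-1) = 0*(-1) = 0)
w(-5, D(3, 5)) - 35*y(-3, 7) = 0 - 35*(2 - 1*(-3)) = 0 - 35*(2 + 3) = 0 - 35*5 = 0 - 175 = -175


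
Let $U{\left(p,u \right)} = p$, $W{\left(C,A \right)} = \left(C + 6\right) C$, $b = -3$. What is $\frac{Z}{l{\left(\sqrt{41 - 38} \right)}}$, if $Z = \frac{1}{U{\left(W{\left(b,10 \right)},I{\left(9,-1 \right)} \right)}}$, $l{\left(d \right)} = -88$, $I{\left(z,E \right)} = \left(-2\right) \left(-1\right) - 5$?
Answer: $\frac{1}{792} \approx 0.0012626$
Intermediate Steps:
$W{\left(C,A \right)} = C \left(6 + C\right)$ ($W{\left(C,A \right)} = \left(6 + C\right) C = C \left(6 + C\right)$)
$I{\left(z,E \right)} = -3$ ($I{\left(z,E \right)} = 2 - 5 = -3$)
$Z = - \frac{1}{9}$ ($Z = \frac{1}{\left(-3\right) \left(6 - 3\right)} = \frac{1}{\left(-3\right) 3} = \frac{1}{-9} = - \frac{1}{9} \approx -0.11111$)
$\frac{Z}{l{\left(\sqrt{41 - 38} \right)}} = - \frac{1}{9 \left(-88\right)} = \left(- \frac{1}{9}\right) \left(- \frac{1}{88}\right) = \frac{1}{792}$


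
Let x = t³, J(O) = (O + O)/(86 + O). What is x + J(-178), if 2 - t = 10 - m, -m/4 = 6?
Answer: -753575/23 ≈ -32764.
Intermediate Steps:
m = -24 (m = -4*6 = -24)
t = -32 (t = 2 - (10 - 1*(-24)) = 2 - (10 + 24) = 2 - 1*34 = 2 - 34 = -32)
J(O) = 2*O/(86 + O) (J(O) = (2*O)/(86 + O) = 2*O/(86 + O))
x = -32768 (x = (-32)³ = -32768)
x + J(-178) = -32768 + 2*(-178)/(86 - 178) = -32768 + 2*(-178)/(-92) = -32768 + 2*(-178)*(-1/92) = -32768 + 89/23 = -753575/23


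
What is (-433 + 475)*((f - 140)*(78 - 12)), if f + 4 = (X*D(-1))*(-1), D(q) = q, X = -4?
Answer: -410256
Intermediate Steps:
f = -8 (f = -4 - 4*(-1)*(-1) = -4 + 4*(-1) = -4 - 4 = -8)
(-433 + 475)*((f - 140)*(78 - 12)) = (-433 + 475)*((-8 - 140)*(78 - 12)) = 42*(-148*66) = 42*(-9768) = -410256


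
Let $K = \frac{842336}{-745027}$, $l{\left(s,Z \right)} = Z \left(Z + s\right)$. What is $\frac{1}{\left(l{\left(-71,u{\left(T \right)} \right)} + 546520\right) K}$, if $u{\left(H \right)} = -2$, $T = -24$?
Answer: $- \frac{745027}{460476451776} \approx -1.6179 \cdot 10^{-6}$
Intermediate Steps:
$K = - \frac{842336}{745027}$ ($K = 842336 \left(- \frac{1}{745027}\right) = - \frac{842336}{745027} \approx -1.1306$)
$\frac{1}{\left(l{\left(-71,u{\left(T \right)} \right)} + 546520\right) K} = \frac{1}{\left(- 2 \left(-2 - 71\right) + 546520\right) \left(- \frac{842336}{745027}\right)} = \frac{1}{\left(-2\right) \left(-73\right) + 546520} \left(- \frac{745027}{842336}\right) = \frac{1}{146 + 546520} \left(- \frac{745027}{842336}\right) = \frac{1}{546666} \left(- \frac{745027}{842336}\right) = - \frac{745027}{460476451776}$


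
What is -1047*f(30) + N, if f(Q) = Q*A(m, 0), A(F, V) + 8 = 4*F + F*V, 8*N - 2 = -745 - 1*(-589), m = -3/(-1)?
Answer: -502637/4 ≈ -1.2566e+5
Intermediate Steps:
m = 3 (m = -3*(-1) = 3)
N = -77/4 (N = ¼ + (-745 - 1*(-589))/8 = ¼ + (-745 + 589)/8 = ¼ + (⅛)*(-156) = ¼ - 39/2 = -77/4 ≈ -19.250)
A(F, V) = -8 + 4*F + F*V (A(F, V) = -8 + (4*F + F*V) = -8 + 4*F + F*V)
f(Q) = 4*Q (f(Q) = Q*(-8 + 4*3 + 3*0) = Q*(-8 + 12 + 0) = Q*4 = 4*Q)
-1047*f(30) + N = -4188*30 - 77/4 = -1047*120 - 77/4 = -125640 - 77/4 = -502637/4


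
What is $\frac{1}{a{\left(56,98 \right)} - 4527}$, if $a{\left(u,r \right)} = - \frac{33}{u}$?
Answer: $- \frac{56}{253545} \approx -0.00022087$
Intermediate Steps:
$\frac{1}{a{\left(56,98 \right)} - 4527} = \frac{1}{- \frac{33}{56} - 4527} = \frac{1}{- \frac{253545}{56}} = - \frac{56}{253545}$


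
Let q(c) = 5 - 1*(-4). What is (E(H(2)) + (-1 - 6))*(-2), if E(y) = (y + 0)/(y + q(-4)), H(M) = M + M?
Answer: 174/13 ≈ 13.385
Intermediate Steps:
q(c) = 9 (q(c) = 5 + 4 = 9)
H(M) = 2*M
E(y) = y/(9 + y) (E(y) = (y + 0)/(y + 9) = y/(9 + y))
(E(H(2)) + (-1 - 6))*(-2) = ((2*2)/(9 + 2*2) + (-1 - 6))*(-2) = (4/(9 + 4) - 7)*(-2) = (4/13 - 7)*(-2) = -87/13*(-2) = 174/13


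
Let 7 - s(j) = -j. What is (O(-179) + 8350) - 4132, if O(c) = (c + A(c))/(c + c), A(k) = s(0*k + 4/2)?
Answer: 755107/179 ≈ 4218.5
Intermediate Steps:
s(j) = 7 + j (s(j) = 7 - (-1)*j = 7 + j)
A(k) = 9 (A(k) = 7 + (0*k + 4/2) = 7 + (0 + 4*(1/2)) = 7 + (0 + 2) = 7 + 2 = 9)
O(c) = (9 + c)/(2*c) (O(c) = (c + 9)/(c + c) = (9 + c)/((2*c)) = (9 + c)*(1/(2*c)) = (9 + c)/(2*c))
(O(-179) + 8350) - 4132 = ((1/2)*(9 - 179)/(-179) + 8350) - 4132 = ((1/2)*(-1/179)*(-170) + 8350) - 4132 = (85/179 + 8350) - 4132 = 1494735/179 - 4132 = 755107/179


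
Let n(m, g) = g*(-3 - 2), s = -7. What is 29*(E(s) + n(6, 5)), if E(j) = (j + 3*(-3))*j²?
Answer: -23461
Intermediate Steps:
n(m, g) = -5*g (n(m, g) = g*(-5) = -5*g)
E(j) = j²*(-9 + j) (E(j) = (j - 9)*j² = (-9 + j)*j² = j²*(-9 + j))
29*(E(s) + n(6, 5)) = 29*((-7)²*(-9 - 7) - 5*5) = 29*(49*(-16) - 25) = 29*(-784 - 25) = 29*(-809) = -23461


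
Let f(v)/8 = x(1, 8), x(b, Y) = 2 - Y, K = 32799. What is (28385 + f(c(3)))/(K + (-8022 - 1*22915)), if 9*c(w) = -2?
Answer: 28337/1862 ≈ 15.219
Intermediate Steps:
c(w) = -2/9 (c(w) = (⅑)*(-2) = -2/9)
f(v) = -48 (f(v) = 8*(2 - 1*8) = 8*(2 - 8) = 8*(-6) = -48)
(28385 + f(c(3)))/(K + (-8022 - 1*22915)) = (28385 - 48)/(32799 + (-8022 - 1*22915)) = 28337/(32799 + (-8022 - 22915)) = 28337/(32799 - 30937) = 28337/1862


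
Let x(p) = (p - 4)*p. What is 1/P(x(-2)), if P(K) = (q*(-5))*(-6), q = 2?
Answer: 1/60 ≈ 0.016667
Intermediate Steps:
x(p) = p*(-4 + p) (x(p) = (-4 + p)*p = p*(-4 + p))
P(K) = 60 (P(K) = (2*(-5))*(-6) = -10*(-6) = 60)
1/P(x(-2)) = 1/60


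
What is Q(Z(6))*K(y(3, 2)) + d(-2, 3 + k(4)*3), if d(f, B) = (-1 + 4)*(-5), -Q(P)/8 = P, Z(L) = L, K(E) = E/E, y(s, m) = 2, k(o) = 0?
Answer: -63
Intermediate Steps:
K(E) = 1
Q(P) = -8*P
d(f, B) = -15 (d(f, B) = 3*(-5) = -15)
Q(Z(6))*K(y(3, 2)) + d(-2, 3 + k(4)*3) = -8*6*1 - 15 = -48*1 - 15 = -48 - 15 = -63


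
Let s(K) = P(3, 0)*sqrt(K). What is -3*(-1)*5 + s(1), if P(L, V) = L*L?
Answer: 24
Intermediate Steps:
P(L, V) = L**2
s(K) = 9*sqrt(K) (s(K) = 3**2*sqrt(K) = 9*sqrt(K))
-3*(-1)*5 + s(1) = -3*(-1)*5 + 9*sqrt(1) = 3*5 + 9*1 = 15 + 9 = 24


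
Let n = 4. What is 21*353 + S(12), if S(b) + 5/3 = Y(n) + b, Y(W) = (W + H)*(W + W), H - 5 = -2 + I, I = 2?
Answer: 22486/3 ≈ 7495.3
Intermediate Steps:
H = 5 (H = 5 + (-2 + 2) = 5 + 0 = 5)
Y(W) = 2*W*(5 + W) (Y(W) = (W + 5)*(W + W) = (5 + W)*(2*W) = 2*W*(5 + W))
S(b) = 211/3 + b (S(b) = -5/3 + (2*4*(5 + 4) + b) = -5/3 + (2*4*9 + b) = -5/3 + (72 + b) = 211/3 + b)
21*353 + S(12) = 21*353 + (211/3 + 12) = 7413 + 247/3 = 22486/3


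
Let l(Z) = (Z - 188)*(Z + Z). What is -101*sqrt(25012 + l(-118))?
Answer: -202*sqrt(24307) ≈ -31493.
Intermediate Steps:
l(Z) = 2*Z*(-188 + Z) (l(Z) = (-188 + Z)*(2*Z) = 2*Z*(-188 + Z))
-101*sqrt(25012 + l(-118)) = -101*sqrt(25012 + 2*(-118)*(-188 - 118)) = -101*sqrt(25012 + 2*(-118)*(-306)) = -101*sqrt(25012 + 72216) = -202*sqrt(24307)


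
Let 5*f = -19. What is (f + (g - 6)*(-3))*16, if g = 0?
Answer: 1136/5 ≈ 227.20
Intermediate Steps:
f = -19/5 (f = (1/5)*(-19) = -19/5 ≈ -3.8000)
(f + (g - 6)*(-3))*16 = (-19/5 + (0 - 6)*(-3))*16 = (-19/5 - 6*(-3))*16 = (-19/5 + 18)*16 = (71/5)*16 = 1136/5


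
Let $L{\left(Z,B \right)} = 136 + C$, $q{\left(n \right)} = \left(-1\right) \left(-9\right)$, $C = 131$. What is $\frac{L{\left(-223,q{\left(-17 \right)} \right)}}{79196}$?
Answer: $\frac{267}{79196} \approx 0.0033714$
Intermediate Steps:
$q{\left(n \right)} = 9$
$L{\left(Z,B \right)} = 267$ ($L{\left(Z,B \right)} = 136 + 131 = 267$)
$\frac{L{\left(-223,q{\left(-17 \right)} \right)}}{79196} = \frac{267}{79196}$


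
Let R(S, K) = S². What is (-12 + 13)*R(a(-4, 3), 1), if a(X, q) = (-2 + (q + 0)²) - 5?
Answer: 4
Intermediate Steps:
a(X, q) = -7 + q² (a(X, q) = (-2 + q²) - 5 = -7 + q²)
(-12 + 13)*R(a(-4, 3), 1) = (-12 + 13)*(-7 + 3²)² = 1*(-7 + 9)² = 1*2² = 1*4 = 4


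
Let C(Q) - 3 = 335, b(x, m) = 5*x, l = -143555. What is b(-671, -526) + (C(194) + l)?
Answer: -146572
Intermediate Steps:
C(Q) = 338 (C(Q) = 3 + 335 = 338)
b(-671, -526) + (C(194) + l) = 5*(-671) + (338 - 143555) = -3355 - 143217 = -146572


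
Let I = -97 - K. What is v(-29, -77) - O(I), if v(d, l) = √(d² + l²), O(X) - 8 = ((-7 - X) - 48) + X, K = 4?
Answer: 47 + √6770 ≈ 129.28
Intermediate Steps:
I = -101 (I = -97 - 1*4 = -97 - 4 = -101)
O(X) = -47 (O(X) = 8 + (((-7 - X) - 48) + X) = 8 + ((-55 - X) + X) = 8 - 55 = -47)
v(-29, -77) - O(I) = √((-29)² + (-77)²) - 1*(-47) = √(841 + 5929) + 47 = √6770 + 47 = 47 + √6770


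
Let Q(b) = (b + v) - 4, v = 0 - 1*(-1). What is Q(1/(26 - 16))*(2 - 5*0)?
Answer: -29/5 ≈ -5.8000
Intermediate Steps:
v = 1 (v = 0 + 1 = 1)
Q(b) = -3 + b (Q(b) = (b + 1) - 4 = (1 + b) - 4 = -3 + b)
Q(1/(26 - 16))*(2 - 5*0) = (-3 + 1/(26 - 16))*(2 - 5*0) = (-3 + 1/10)*(2 + 0) = (-3 + ⅒)*2 = -29/10*2 = -29/5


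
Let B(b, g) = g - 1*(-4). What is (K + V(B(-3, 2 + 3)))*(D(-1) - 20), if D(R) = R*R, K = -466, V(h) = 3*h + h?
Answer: 8170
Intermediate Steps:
B(b, g) = 4 + g (B(b, g) = g + 4 = 4 + g)
V(h) = 4*h
D(R) = R²
(K + V(B(-3, 2 + 3)))*(D(-1) - 20) = (-466 + 4*(4 + (2 + 3)))*((-1)² - 20) = (-466 + 4*(4 + 5))*(1 - 20) = (-466 + 4*9)*(-19) = (-466 + 36)*(-19) = -430*(-19) = 8170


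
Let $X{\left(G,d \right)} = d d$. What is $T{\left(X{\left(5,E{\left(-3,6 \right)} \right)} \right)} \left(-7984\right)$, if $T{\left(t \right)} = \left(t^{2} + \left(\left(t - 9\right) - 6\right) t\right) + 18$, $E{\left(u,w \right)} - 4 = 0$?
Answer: $-2315360$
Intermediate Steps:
$E{\left(u,w \right)} = 4$ ($E{\left(u,w \right)} = 4 + 0 = 4$)
$X{\left(G,d \right)} = d^{2}$
$T{\left(t \right)} = 18 + t^{2} + t \left(-15 + t\right)$ ($T{\left(t \right)} = \left(t^{2} + \left(\left(-9 + t\right) - 6\right) t\right) + 18 = \left(t^{2} + \left(-15 + t\right) t\right) + 18 = \left(t^{2} + t \left(-15 + t\right)\right) + 18 = 18 + t^{2} + t \left(-15 + t\right)$)
$T{\left(X{\left(5,E{\left(-3,6 \right)} \right)} \right)} \left(-7984\right) = \left(18 - 15 \cdot 4^{2} + 2 \left(4^{2}\right)^{2}\right) \left(-7984\right) = \left(18 - 240 + 2 \cdot 16^{2}\right) \left(-7984\right) = \left(18 - 240 + 2 \cdot 256\right) \left(-7984\right) = \left(18 - 240 + 512\right) \left(-7984\right) = 290 \left(-7984\right) = -2315360$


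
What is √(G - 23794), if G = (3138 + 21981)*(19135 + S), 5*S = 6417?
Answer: √12821649890/5 ≈ 22647.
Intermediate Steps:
S = 6417/5 (S = (⅕)*6417 = 6417/5 ≈ 1283.4)
G = 2564448948/5 (G = (3138 + 21981)*(19135 + 6417/5) = 25119*(102092/5) = 2564448948/5 ≈ 5.1289e+8)
√(G - 23794) = √(2564448948/5 - 23794) = √(2564329978/5) = √12821649890/5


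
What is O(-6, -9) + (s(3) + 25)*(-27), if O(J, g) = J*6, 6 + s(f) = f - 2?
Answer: -576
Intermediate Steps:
s(f) = -8 + f (s(f) = -6 + (f - 2) = -6 + (-2 + f) = -8 + f)
O(J, g) = 6*J
O(-6, -9) + (s(3) + 25)*(-27) = 6*(-6) + ((-8 + 3) + 25)*(-27) = -36 + (-5 + 25)*(-27) = -36 + 20*(-27) = -36 - 540 = -576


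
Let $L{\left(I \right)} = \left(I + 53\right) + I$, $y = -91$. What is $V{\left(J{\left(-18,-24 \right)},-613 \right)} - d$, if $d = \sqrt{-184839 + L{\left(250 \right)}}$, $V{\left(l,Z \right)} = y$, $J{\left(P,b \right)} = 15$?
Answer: $-91 - i \sqrt{184286} \approx -91.0 - 429.29 i$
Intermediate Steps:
$L{\left(I \right)} = 53 + 2 I$ ($L{\left(I \right)} = \left(53 + I\right) + I = 53 + 2 I$)
$V{\left(l,Z \right)} = -91$
$d = i \sqrt{184286}$ ($d = \sqrt{-184839 + \left(53 + 2 \cdot 250\right)} = \sqrt{-184839 + \left(53 + 500\right)} = \sqrt{-184839 + 553} = \sqrt{-184286} = i \sqrt{184286} \approx 429.29 i$)
$V{\left(J{\left(-18,-24 \right)},-613 \right)} - d = -91 - i \sqrt{184286}$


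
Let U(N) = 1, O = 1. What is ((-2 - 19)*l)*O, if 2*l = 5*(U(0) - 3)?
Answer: 105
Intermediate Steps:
l = -5 (l = (5*(1 - 3))/2 = (5*(-2))/2 = (½)*(-10) = -5)
((-2 - 19)*l)*O = ((-2 - 19)*(-5))*1 = -21*(-5)*1 = 105*1 = 105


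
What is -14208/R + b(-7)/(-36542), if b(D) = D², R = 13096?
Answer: -64978805/59819254 ≈ -1.0863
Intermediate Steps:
-14208/R + b(-7)/(-36542) = -14208/13096 + (-7)²/(-36542) = -14208*1/13096 + 49*(-1/36542) = -1776/1637 - 49/36542 = -64978805/59819254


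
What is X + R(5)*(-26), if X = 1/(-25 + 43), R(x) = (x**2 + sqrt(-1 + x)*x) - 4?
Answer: -14507/18 ≈ -805.94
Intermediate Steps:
R(x) = -4 + x**2 + x*sqrt(-1 + x) (R(x) = (x**2 + x*sqrt(-1 + x)) - 4 = -4 + x**2 + x*sqrt(-1 + x))
X = 1/18 ≈ 0.055556
X + R(5)*(-26) = 1/18 + (-4 + 5**2 + 5*sqrt(-1 + 5))*(-26) = 1/18 + (-4 + 25 + 5*sqrt(4))*(-26) = 1/18 + (-4 + 25 + 5*2)*(-26) = 1/18 + (-4 + 25 + 10)*(-26) = 1/18 + 31*(-26) = 1/18 - 806 = -14507/18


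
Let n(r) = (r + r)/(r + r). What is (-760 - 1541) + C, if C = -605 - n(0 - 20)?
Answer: -2907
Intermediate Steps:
n(r) = 1 (n(r) = (2*r)/((2*r)) = (2*r)*(1/(2*r)) = 1)
C = -606 (C = -605 - 1*1 = -605 - 1 = -606)
(-760 - 1541) + C = (-760 - 1541) - 606 = -2301 - 606 = -2907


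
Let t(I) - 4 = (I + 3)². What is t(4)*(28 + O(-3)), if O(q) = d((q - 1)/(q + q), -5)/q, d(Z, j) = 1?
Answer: 4399/3 ≈ 1466.3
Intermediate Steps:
t(I) = 4 + (3 + I)² (t(I) = 4 + (I + 3)² = 4 + (3 + I)²)
O(q) = 1/q
t(4)*(28 + O(-3)) = (4 + (3 + 4)²)*(28 + 1/(-3)) = (4 + 7²)*(28 - ⅓) = (4 + 49)*(83/3) = 53*(83/3) = 4399/3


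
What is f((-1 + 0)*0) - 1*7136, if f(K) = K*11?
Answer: -7136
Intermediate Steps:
f(K) = 11*K
f((-1 + 0)*0) - 1*7136 = 11*((-1 + 0)*0) - 1*7136 = 11*(-1*0) - 7136 = 11*0 - 7136 = 0 - 7136 = -7136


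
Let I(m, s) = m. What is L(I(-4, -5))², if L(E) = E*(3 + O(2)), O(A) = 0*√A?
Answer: 144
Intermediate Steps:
O(A) = 0
L(E) = 3*E (L(E) = E*(3 + 0) = E*3 = 3*E)
L(I(-4, -5))² = (3*(-4))² = (-12)² = 144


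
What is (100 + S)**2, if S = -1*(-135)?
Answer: 55225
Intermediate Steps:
S = 135
(100 + S)**2 = (100 + 135)**2 = 235**2 = 55225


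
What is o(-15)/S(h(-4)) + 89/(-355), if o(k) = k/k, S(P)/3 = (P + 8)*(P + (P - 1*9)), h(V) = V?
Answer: -18511/72420 ≈ -0.25561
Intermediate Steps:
S(P) = 3*(-9 + 2*P)*(8 + P) (S(P) = 3*((P + 8)*(P + (P - 1*9))) = 3*((8 + P)*(P + (P - 9))) = 3*((8 + P)*(P + (-9 + P))) = 3*((8 + P)*(-9 + 2*P)) = 3*((-9 + 2*P)*(8 + P)) = 3*(-9 + 2*P)*(8 + P))
o(k) = 1
o(-15)/S(h(-4)) + 89/(-355) = 1/(-216 + 6*(-4)² + 21*(-4)) + 89/(-355) = 1/(-216 + 6*16 - 84) + 89*(-1/355) = 1/(-216 + 96 - 84) - 89/355 = 1/(-204) - 89/355 = 1*(-1/204) - 89/355 = -1/204 - 89/355 = -18511/72420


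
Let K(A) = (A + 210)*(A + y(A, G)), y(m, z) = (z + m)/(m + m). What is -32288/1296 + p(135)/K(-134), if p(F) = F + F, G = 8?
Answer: -686786051/27537327 ≈ -24.940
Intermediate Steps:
p(F) = 2*F
y(m, z) = (m + z)/(2*m) (y(m, z) = (m + z)/((2*m)) = (m + z)*(1/(2*m)) = (m + z)/(2*m))
K(A) = (210 + A)*(A + (8 + A)/(2*A)) (K(A) = (A + 210)*(A + (A + 8)/(2*A)) = (210 + A)*(A + (8 + A)/(2*A)))
-32288/1296 + p(135)/K(-134) = -32288/1296 + (2*135)/(109 + (-134)² + 840/(-134) + (421/2)*(-134)) = -32288*1/1296 + 270/(109 + 17956 + 840*(-1/134) - 28207) = -2018/81 + 270/(109 + 17956 - 420/67 - 28207) = -2018/81 + 270/(-679934/67) = -2018/81 + 270*(-67/679934) = -2018/81 - 9045/339967 = -686786051/27537327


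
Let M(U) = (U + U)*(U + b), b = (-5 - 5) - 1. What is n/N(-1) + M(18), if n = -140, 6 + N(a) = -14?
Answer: 259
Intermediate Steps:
N(a) = -20 (N(a) = -6 - 14 = -20)
b = -11 (b = -10 - 1 = -11)
M(U) = 2*U*(-11 + U) (M(U) = (U + U)*(U - 11) = (2*U)*(-11 + U) = 2*U*(-11 + U))
n/N(-1) + M(18) = -140/(-20) + 2*18*(-11 + 18) = -140*(-1/20) + 2*18*7 = 7 + 252 = 259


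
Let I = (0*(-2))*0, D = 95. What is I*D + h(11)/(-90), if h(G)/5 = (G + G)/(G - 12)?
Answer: 11/9 ≈ 1.2222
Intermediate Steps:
h(G) = 10*G/(-12 + G) (h(G) = 5*((G + G)/(G - 12)) = 5*((2*G)/(-12 + G)) = 5*(2*G/(-12 + G)) = 10*G/(-12 + G))
I = 0 (I = 0*0 = 0)
I*D + h(11)/(-90) = 0*95 + (10*11/(-12 + 11))/(-90) = 0 + (10*11/(-1))*(-1/90) = 0 + (10*11*(-1))*(-1/90) = 0 - 110*(-1/90) = 0 + 11/9 = 11/9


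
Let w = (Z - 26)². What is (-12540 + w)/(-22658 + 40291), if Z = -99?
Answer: 3085/17633 ≈ 0.17496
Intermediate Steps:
w = 15625 (w = (-99 - 26)² = (-125)² = 15625)
(-12540 + w)/(-22658 + 40291) = (-12540 + 15625)/(-22658 + 40291) = 3085/17633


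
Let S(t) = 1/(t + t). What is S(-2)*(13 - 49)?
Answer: 9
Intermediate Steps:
S(t) = 1/(2*t)
S(-2)*(13 - 49) = ((1/2)/(-2))*(13 - 49) = ((1/2)*(-1/2))*(-36) = -1/4*(-36) = 9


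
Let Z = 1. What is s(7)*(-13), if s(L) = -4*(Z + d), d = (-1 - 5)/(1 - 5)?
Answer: 130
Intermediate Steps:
d = 3/2 (d = -6/(-4) = -6*(-1/4) = 3/2 ≈ 1.5000)
s(L) = -10 (s(L) = -4*(1 + 3/2) = -4*5/2 = -10)
s(7)*(-13) = -10*(-13) = 130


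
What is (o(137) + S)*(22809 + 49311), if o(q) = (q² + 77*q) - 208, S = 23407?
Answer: 3787526040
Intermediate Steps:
o(q) = -208 + q² + 77*q
(o(137) + S)*(22809 + 49311) = ((-208 + 137² + 77*137) + 23407)*(22809 + 49311) = ((-208 + 18769 + 10549) + 23407)*72120 = (29110 + 23407)*72120 = 52517*72120 = 3787526040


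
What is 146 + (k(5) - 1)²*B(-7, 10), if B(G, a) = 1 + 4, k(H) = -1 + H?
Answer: 191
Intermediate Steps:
B(G, a) = 5
146 + (k(5) - 1)²*B(-7, 10) = 146 + ((-1 + 5) - 1)²*5 = 146 + (4 - 1)²*5 = 146 + 3²*5 = 146 + 9*5 = 146 + 45 = 191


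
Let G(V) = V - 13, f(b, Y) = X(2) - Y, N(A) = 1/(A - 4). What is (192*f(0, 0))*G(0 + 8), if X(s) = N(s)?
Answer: 480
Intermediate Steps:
N(A) = 1/(-4 + A)
X(s) = 1/(-4 + s)
f(b, Y) = -½ - Y (f(b, Y) = 1/(-4 + 2) - Y = 1/(-2) - Y = -½ - Y)
G(V) = -13 + V
(192*f(0, 0))*G(0 + 8) = (192*(-½ - 1*0))*(-13 + (0 + 8)) = (192*(-½ + 0))*(-13 + 8) = (192*(-½))*(-5) = -96*(-5) = 480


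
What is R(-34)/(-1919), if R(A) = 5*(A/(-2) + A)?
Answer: 85/1919 ≈ 0.044294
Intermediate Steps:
R(A) = 5*A/2 (R(A) = 5*(A*(-1/2) + A) = 5*(-A/2 + A) = 5*(A/2) = 5*A/2)
R(-34)/(-1919) = ((5/2)*(-34))/(-1919) = -85*(-1/1919) = 85/1919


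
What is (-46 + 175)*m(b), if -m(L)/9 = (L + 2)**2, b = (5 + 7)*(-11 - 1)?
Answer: -23410404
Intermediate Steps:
b = -144 (b = 12*(-12) = -144)
m(L) = -9*(2 + L)**2 (m(L) = -9*(L + 2)**2 = -9*(2 + L)**2)
(-46 + 175)*m(b) = (-46 + 175)*(-9*(2 - 144)**2) = 129*(-9*(-142)**2) = 129*(-9*20164) = 129*(-181476) = -23410404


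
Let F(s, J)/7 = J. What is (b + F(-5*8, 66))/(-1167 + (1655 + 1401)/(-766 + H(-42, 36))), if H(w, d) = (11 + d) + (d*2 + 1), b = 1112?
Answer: -508402/378469 ≈ -1.3433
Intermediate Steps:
H(w, d) = 12 + 3*d (H(w, d) = (11 + d) + (2*d + 1) = (11 + d) + (1 + 2*d) = 12 + 3*d)
F(s, J) = 7*J
(b + F(-5*8, 66))/(-1167 + (1655 + 1401)/(-766 + H(-42, 36))) = (1112 + 7*66)/(-1167 + (1655 + 1401)/(-766 + (12 + 3*36))) = (1112 + 462)/(-1167 + 3056/(-766 + (12 + 108))) = 1574/(-1167 + 3056/(-766 + 120)) = 1574/(-1167 + 3056/(-646)) = 1574/(-1167 + 3056*(-1/646)) = 1574/(-1167 - 1528/323) = 1574/(-378469/323) = 1574*(-323/378469) = -508402/378469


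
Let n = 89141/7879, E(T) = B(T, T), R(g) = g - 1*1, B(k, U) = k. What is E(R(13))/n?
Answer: 94548/89141 ≈ 1.0607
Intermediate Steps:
R(g) = -1 + g (R(g) = g - 1 = -1 + g)
E(T) = T
n = 89141/7879 (n = 89141*(1/7879) = 89141/7879 ≈ 11.314)
E(R(13))/n = (-1 + 13)/(89141/7879) = 12*(7879/89141) = 94548/89141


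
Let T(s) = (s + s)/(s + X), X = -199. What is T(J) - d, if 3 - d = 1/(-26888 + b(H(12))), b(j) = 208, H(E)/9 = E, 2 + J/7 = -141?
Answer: -133237/100050 ≈ -1.3317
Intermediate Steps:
J = -1001 (J = -14 + 7*(-141) = -14 - 987 = -1001)
H(E) = 9*E
d = 80041/26680 (d = 3 - 1/(-26888 + 208) = 3 - 1/(-26680) = 3 - 1*(-1/26680) = 3 + 1/26680 = 80041/26680 ≈ 3.0000)
T(s) = 2*s/(-199 + s) (T(s) = (s + s)/(s - 199) = (2*s)/(-199 + s) = 2*s/(-199 + s))
T(J) - d = 2*(-1001)/(-199 - 1001) - 1*80041/26680 = 2*(-1001)/(-1200) - 80041/26680 = 2*(-1001)*(-1/1200) - 80041/26680 = 1001/600 - 80041/26680 = -133237/100050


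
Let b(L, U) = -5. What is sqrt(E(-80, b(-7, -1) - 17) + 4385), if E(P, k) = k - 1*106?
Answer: 3*sqrt(473) ≈ 65.246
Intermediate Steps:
E(P, k) = -106 + k (E(P, k) = k - 106 = -106 + k)
sqrt(E(-80, b(-7, -1) - 17) + 4385) = sqrt((-106 + (-5 - 17)) + 4385) = sqrt((-106 - 22) + 4385) = sqrt(-128 + 4385) = sqrt(4257) = 3*sqrt(473)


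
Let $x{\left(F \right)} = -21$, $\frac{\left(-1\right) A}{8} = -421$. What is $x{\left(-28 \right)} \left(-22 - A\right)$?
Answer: $71190$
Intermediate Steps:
$A = 3368$ ($A = \left(-8\right) \left(-421\right) = 3368$)
$x{\left(-28 \right)} \left(-22 - A\right) = - 21 \left(-22 - 3368\right) = \left(-21\right) \left(-3390\right) = 71190$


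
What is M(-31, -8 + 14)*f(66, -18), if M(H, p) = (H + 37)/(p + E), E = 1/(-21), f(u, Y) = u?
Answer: 8316/125 ≈ 66.528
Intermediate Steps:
E = -1/21 ≈ -0.047619
M(H, p) = (37 + H)/(-1/21 + p) (M(H, p) = (H + 37)/(p - 1/21) = (37 + H)/(-1/21 + p))
M(-31, -8 + 14)*f(66, -18) = (21*(37 - 31)/(-1 + 21*(-8 + 14)))*66 = (21*6/(-1 + 21*6))*66 = (21*6/(-1 + 126))*66 = (21*6/125)*66 = (21*(1/125)*6)*66 = (126/125)*66 = 8316/125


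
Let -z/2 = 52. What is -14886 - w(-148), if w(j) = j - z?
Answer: -14842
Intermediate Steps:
z = -104 (z = -2*52 = -104)
w(j) = 104 + j (w(j) = j - 1*(-104) = j + 104 = 104 + j)
-14886 - w(-148) = -14886 - (104 - 148) = -14886 - 1*(-44) = -14886 + 44 = -14842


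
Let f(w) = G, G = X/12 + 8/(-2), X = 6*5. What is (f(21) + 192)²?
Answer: 145161/4 ≈ 36290.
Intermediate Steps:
X = 30
G = -3/2 (G = 30/12 + 8/(-2) = 30*(1/12) + 8*(-½) = 5/2 - 4 = -3/2 ≈ -1.5000)
f(w) = -3/2
(f(21) + 192)² = (-3/2 + 192)² = (381/2)² = 145161/4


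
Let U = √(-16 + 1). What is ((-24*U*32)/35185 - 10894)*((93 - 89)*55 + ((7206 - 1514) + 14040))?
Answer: -217357088 - 15323136*I*√15/35185 ≈ -2.1736e+8 - 1686.7*I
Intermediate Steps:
U = I*√15 (U = √(-15) = I*√15 ≈ 3.873*I)
((-24*U*32)/35185 - 10894)*((93 - 89)*55 + ((7206 - 1514) + 14040)) = ((-24*I*√15*32)/35185 - 10894)*((93 - 89)*55 + ((7206 - 1514) + 14040)) = ((-24*I*√15*32)*(1/35185) - 10894)*(4*55 + (5692 + 14040)) = (-768*I*√15*(1/35185) - 10894)*(220 + 19732) = (-768*I*√15/35185 - 10894)*19952 = (-10894 - 768*I*√15/35185)*19952 = -217357088 - 15323136*I*√15/35185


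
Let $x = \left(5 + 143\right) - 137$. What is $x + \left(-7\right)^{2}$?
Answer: $60$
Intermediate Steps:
$x = 11$ ($x = 148 - 137 = 11$)
$x + \left(-7\right)^{2} = 11 + \left(-7\right)^{2} = 11 + 49 = 60$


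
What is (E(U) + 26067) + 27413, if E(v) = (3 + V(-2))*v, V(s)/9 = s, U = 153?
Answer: 51185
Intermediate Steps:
V(s) = 9*s
E(v) = -15*v (E(v) = (3 + 9*(-2))*v = (3 - 18)*v = -15*v)
(E(U) + 26067) + 27413 = (-15*153 + 26067) + 27413 = (-2295 + 26067) + 27413 = 23772 + 27413 = 51185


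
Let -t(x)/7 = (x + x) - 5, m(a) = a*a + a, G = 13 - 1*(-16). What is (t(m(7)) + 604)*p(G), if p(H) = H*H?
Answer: -121945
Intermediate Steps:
G = 29 (G = 13 + 16 = 29)
p(H) = H**2
m(a) = a + a**2 (m(a) = a**2 + a = a + a**2)
t(x) = 35 - 14*x (t(x) = -7*((x + x) - 5) = -7*(2*x - 5) = -7*(-5 + 2*x) = 35 - 14*x)
(t(m(7)) + 604)*p(G) = ((35 - 98*(1 + 7)) + 604)*29**2 = ((35 - 98*8) + 604)*841 = ((35 - 14*56) + 604)*841 = ((35 - 784) + 604)*841 = (-749 + 604)*841 = -145*841 = -121945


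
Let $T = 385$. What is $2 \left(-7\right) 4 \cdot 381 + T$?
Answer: $-20951$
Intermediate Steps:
$2 \left(-7\right) 4 \cdot 381 + T = 2 \left(-7\right) 4 \cdot 381 + 385 = \left(-14\right) 4 \cdot 381 + 385 = \left(-56\right) 381 + 385 = -21336 + 385 = -20951$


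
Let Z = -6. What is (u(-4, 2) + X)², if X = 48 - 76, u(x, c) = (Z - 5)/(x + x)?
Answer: 45369/64 ≈ 708.89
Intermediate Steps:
u(x, c) = -11/(2*x) (u(x, c) = (-6 - 5)/(x + x) = -11*1/(2*x) = -11/(2*x))
X = -28
(u(-4, 2) + X)² = (-11/2/(-4) - 28)² = (-11/2*(-¼) - 28)² = (11/8 - 28)² = (-213/8)² = 45369/64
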